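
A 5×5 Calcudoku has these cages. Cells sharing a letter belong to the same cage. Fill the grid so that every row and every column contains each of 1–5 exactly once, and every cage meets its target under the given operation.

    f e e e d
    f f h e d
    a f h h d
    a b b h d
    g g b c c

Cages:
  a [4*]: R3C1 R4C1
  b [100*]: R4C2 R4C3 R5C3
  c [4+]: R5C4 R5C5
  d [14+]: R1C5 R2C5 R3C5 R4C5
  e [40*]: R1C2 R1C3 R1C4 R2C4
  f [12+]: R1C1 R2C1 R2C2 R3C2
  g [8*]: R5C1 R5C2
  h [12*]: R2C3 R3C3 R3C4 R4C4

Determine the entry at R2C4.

The 3 cells of cage b must have product 100, so R4C2 = 5.
The 3 cells of cage b must have product 100, leaving R4C3 = 4.
The 3 cells of cage b must have product 100, which forces R5C3 = 5.
Cage a's pair has product 4, which forces R3C1 = 4.
4 is placed in row 4, which forces R4C1 = 1.
Column 1 already has 4, which forces R5C1 = 2.
Row 5 now contains 2, which forces R5C2 = 4.
The only place for 5 in row 3 is R3C5.
In column 2, 2 can only go at R1C2, so R1C2 = 2.
Row 1 already has 2, which forces R1C3 = 1.
Cage h has product 12, so R3C4 = 1.
The 4 cells of cage h must have product 12, so R4C4 = 2.
2 is placed in row 4, which forces R4C5 = 3.
Column 4 already has 1, leaving R5C4 = 3.
Column 5 now contains 3, so R5C5 = 1.
Column 5 now contains 3, so R1C5 = 4.
Cage f needs sum 12, so R2C2 = 1.
Cage d needs sum 14; hence R2C5 = 2.
Row 3 already has 1, so R3C2 = 3.
Row 3 now contains 3; hence R3C3 = 2.
Row 1 already has 4, leaving R1C4 = 5.
Row 2 already has 2, leaving R2C3 = 3.
Cage e needs product 40, so R2C4 = 4.
5 is placed in row 1, so R1C1 = 3.
Row 2 already has 3; hence R2C1 = 5.
The full grid is 3 2 1 5 4 / 5 1 3 4 2 / 4 3 2 1 5 / 1 5 4 2 3 / 2 4 5 3 1.

4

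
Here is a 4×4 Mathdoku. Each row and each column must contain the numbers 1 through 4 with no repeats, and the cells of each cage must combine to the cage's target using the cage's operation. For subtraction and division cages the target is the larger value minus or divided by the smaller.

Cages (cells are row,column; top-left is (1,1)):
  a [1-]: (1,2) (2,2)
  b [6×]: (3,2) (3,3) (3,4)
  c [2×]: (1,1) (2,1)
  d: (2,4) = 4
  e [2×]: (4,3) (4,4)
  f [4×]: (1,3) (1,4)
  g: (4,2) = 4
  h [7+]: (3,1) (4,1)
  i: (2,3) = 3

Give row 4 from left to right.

I is a freebie, leaving (2,3) = 3.
Cage d is a single given cell, which forces (2,4) = 4.
Cage g is a single given cell, leaving (4,2) = 4.
The two cells of cage f must have product 4; hence (1,3) = 4.
Column 4 now contains 4, which forces (1,4) = 1.
Cage h needs two cells with sum 7, which forces (3,1) = 4.
4 is placed in row 4; hence (4,1) = 3.
Column 4 now contains 1; hence (4,4) = 2.
Row 1 already has 1; hence (1,1) = 2.
2 is placed in row 1; hence (1,2) = 3.
Cage c's pair has product 2; hence (2,1) = 1.
Row 2 now contains 1; hence (2,2) = 2.
Column 2 already has 2; hence (3,2) = 1.
Row 3 already has 1; hence (3,3) = 2.
Column 4 now contains 2, which forces (3,4) = 3.
Row 4 now contains 2, which forces (4,3) = 1.
The full grid is 2 3 4 1 / 1 2 3 4 / 4 1 2 3 / 3 4 1 2.

3 4 1 2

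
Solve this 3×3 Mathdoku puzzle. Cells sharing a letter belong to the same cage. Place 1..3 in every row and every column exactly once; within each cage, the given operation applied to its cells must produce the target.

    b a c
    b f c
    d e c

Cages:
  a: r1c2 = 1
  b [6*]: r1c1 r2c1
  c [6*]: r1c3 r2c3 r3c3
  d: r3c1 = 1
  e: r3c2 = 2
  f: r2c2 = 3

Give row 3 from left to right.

1 2 3

Cage a is a single given cell; hence r1c2 = 1.
Cage f is given, which forces r2c2 = 3.
Cage d is a single given cell, which forces r3c1 = 1.
Cage e is a single given cell, so r3c2 = 2.
Row 3 already has 2, which forces r3c3 = 3.
Cage b needs two cells with product 6, leaving r1c1 = 3.
Column 3 already has 3, which forces r1c3 = 2.
Row 2 now contains 3; hence r2c1 = 2.
The 3 cells of cage c must have product 6, so r2c3 = 1.
The full grid is 3 1 2 / 2 3 1 / 1 2 3.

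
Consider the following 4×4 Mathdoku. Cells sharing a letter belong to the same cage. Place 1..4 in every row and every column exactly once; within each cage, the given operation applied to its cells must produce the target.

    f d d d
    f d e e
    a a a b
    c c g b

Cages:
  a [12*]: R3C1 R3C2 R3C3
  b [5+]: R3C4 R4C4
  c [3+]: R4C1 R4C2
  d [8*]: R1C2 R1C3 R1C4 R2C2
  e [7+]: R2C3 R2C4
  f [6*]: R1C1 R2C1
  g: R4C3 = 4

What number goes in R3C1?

Cage d has product 8; hence R2C2 = 1.
Column 2 now contains 1, leaving R4C2 = 2.
G is a freebie; hence R4C3 = 4.
Column 2 already has 2, which forces R1C2 = 4.
4 is placed in column 3, so R2C3 = 3.
Cage e's pair has sum 7, leaving R2C4 = 4.
Column 2 now contains 4; hence R3C2 = 3.
3 is placed in column 3; hence R3C3 = 1.
4 is placed in column 4, which forces R3C4 = 2.
Row 4 already has 2; hence R4C1 = 1.
Row 4 now contains 1, leaving R4C4 = 3.
Cage f's pair has product 6, which forces R1C1 = 3.
Column 3 already has 1, so R1C3 = 2.
Column 4 already has 2, which forces R1C4 = 1.
Row 2 already has 3; hence R2C1 = 2.
1 is placed in row 3, so R3C1 = 4.
Completed grid: 3 4 2 1 / 2 1 3 4 / 4 3 1 2 / 1 2 4 3.

4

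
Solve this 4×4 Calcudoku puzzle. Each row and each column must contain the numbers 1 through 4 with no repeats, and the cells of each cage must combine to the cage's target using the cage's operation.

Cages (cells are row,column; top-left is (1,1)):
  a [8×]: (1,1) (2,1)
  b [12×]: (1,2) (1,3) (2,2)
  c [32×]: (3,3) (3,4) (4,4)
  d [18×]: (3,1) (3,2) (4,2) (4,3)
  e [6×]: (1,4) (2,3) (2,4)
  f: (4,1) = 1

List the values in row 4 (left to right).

1 2 3 4

The 3 cells of cage c must have product 32, so (3,3) = 4.
Cage c has product 32; hence (3,4) = 2.
Cage f is given; hence (4,1) = 1.
Cage c needs product 32; hence (4,4) = 4.
Cage e has product 6; hence (2,3) = 2.
Column 1 now contains 1, leaving (3,1) = 3.
The 4 cells of cage d must have product 18, leaving (3,2) = 1.
2 is placed in column 3; hence (4,3) = 3.
Cage a's pair has product 8, leaving (1,1) = 2.
Column 3 now contains 3, which forces (1,3) = 1.
1 is placed in row 1, which forces (1,4) = 3.
Row 2 already has 2, which forces (2,1) = 4.
Row 2 now contains 4, so (2,2) = 3.
3 is placed in column 4, which forces (2,4) = 1.
3 is placed in row 4, leaving (4,2) = 2.
Row 1 now contains 3, leaving (1,2) = 4.
Filled in: 2 4 1 3 / 4 3 2 1 / 3 1 4 2 / 1 2 3 4.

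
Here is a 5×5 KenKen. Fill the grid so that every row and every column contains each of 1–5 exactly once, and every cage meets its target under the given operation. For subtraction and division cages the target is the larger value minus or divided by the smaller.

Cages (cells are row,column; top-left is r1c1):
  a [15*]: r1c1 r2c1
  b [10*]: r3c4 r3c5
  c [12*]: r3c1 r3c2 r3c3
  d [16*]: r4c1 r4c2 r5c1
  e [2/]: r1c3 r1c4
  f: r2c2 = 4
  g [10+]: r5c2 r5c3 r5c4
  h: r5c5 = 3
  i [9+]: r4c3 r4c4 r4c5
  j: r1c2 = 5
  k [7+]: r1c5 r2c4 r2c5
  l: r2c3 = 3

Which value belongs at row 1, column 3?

2

J is a freebie, leaving r1c2 = 5.
Cage f is a single given cell; hence r2c2 = 4.
L is a freebie, which forces r2c3 = 3.
Column 2 already has 4, so r4c2 = 2.
Cage h is a single given cell, so r5c5 = 3.
5 is placed in row 1; hence r1c1 = 3.
Row 2 now contains 3; hence r2c1 = 5.
The 3 cells of cage d must have product 16, which forces r4c1 = 4.
Cage i has sum 9; hence r4c4 = 3.
Cage d has product 16; hence r5c1 = 2.
Row 5 already has 3, so r5c2 = 1.
The 3 cells of cage k must have sum 7, leaving r1c5 = 4.
Column 1 now contains 4, leaving r3c1 = 1.
Column 2 already has 1; hence r3c2 = 3.
Cage c has product 12, which forces r3c3 = 4.
Column 3 now contains 4, leaving r5c3 = 5.
Row 5 already has 5, so r5c4 = 4.
Column 3 already has 5; hence r4c3 = 1.
Cage i needs sum 9; hence r4c5 = 5.
Column 3 now contains 1, leaving r1c3 = 2.
Cage e's pair has quotient 2, leaving r1c4 = 1.
Column 4 now contains 1, which forces r2c4 = 2.
Row 2 now contains 2; hence r2c5 = 1.
Cage b needs two cells with product 10, which forces r3c4 = 5.
Column 5 now contains 5, leaving r3c5 = 2.
Completed grid: 3 5 2 1 4 / 5 4 3 2 1 / 1 3 4 5 2 / 4 2 1 3 5 / 2 1 5 4 3.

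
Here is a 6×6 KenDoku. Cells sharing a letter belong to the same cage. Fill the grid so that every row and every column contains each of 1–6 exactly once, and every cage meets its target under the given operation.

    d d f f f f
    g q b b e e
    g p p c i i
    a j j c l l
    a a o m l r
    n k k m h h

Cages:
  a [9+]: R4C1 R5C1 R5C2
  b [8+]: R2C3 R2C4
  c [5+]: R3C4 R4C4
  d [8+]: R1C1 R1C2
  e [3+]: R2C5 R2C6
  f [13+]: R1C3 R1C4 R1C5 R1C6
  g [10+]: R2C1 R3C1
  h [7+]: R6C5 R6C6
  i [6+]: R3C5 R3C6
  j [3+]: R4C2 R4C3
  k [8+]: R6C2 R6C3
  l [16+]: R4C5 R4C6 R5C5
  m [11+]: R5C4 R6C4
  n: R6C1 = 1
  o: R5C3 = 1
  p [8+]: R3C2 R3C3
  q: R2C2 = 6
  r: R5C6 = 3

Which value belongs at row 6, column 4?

Q is a freebie, which forces R2C2 = 6.
Cage o is given; hence R5C3 = 1.
R is a freebie, so R5C6 = 3.
Cage n is a single given cell, leaving R6C1 = 1.
Row 2 now contains 6; hence R2C1 = 4.
Cage g's pair has sum 10; hence R3C1 = 6.
Cage j needs two cells with sum 3; hence R4C2 = 1.
Column 3 now contains 1; hence R4C3 = 2.
Row 4 now contains 2; hence R4C1 = 3.
3 is placed in row 4, leaving R4C4 = 4.
4 is placed in row 4; hence R4C5 = 6.
6 is placed in row 4, so R4C6 = 5.
The 3 cells of cage a must have sum 9; hence R5C1 = 2.
The 3 cells of cage a must have sum 9, so R5C2 = 4.
Column 5 already has 6, which forces R5C5 = 5.
Column 1 now contains 3, so R1C1 = 5.
The two cells of cage d must have sum 8, leaving R1C2 = 3.
3 is placed in column 2; hence R3C2 = 5.
Row 3 now contains 5, which forces R3C3 = 3.
Cage c's pair has sum 5, leaving R3C4 = 1.
5 is placed in row 5, so R5C4 = 6.
Column 2 already has 5; hence R6C2 = 2.
The two cells of cage m must have sum 11, which forces R6C4 = 5.
The two cells of cage h must have sum 7, leaving R6C5 = 3.
Cage h needs two cells with sum 7, so R6C6 = 4.
Column 4 already has 6, which forces R1C4 = 2.
Column 3 now contains 3, leaving R2C3 = 5.
5 is placed in column 4; hence R2C4 = 3.
The two cells of cage i must have sum 6, which forces R3C5 = 4.
Column 6 now contains 4; hence R3C6 = 2.
Row 6 already has 5; hence R6C3 = 6.
Column 3 already has 6, which forces R1C3 = 4.
Column 5 now contains 4, leaving R1C5 = 1.
Cage f needs sum 13, so R1C6 = 6.
Cage e needs two cells with sum 3; hence R2C5 = 2.
Column 6 already has 2, so R2C6 = 1.
The full grid is 5 3 4 2 1 6 / 4 6 5 3 2 1 / 6 5 3 1 4 2 / 3 1 2 4 6 5 / 2 4 1 6 5 3 / 1 2 6 5 3 4.

5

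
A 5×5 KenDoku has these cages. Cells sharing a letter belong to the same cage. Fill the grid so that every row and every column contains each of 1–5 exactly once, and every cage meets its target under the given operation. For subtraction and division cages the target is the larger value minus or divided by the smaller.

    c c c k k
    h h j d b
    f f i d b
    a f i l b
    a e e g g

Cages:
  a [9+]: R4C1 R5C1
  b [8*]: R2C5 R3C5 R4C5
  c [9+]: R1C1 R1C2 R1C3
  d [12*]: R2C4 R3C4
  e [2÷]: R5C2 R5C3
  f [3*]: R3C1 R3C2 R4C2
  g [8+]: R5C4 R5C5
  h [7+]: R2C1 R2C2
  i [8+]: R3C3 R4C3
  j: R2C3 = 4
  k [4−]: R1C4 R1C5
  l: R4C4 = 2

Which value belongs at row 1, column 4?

1

Cage j is a single given cell, which forces R2C3 = 4.
4 is placed in row 2, which forces R2C4 = 3.
Cage f has product 3, so R3C1 = 1.
Cage f needs product 3; hence R3C2 = 3.
3 is placed in row 3; hence R3C3 = 5.
Column 4 now contains 3; hence R3C4 = 4.
Row 3 already has 4, which forces R3C5 = 2.
Cage f has product 3, leaving R4C2 = 1.
5 is placed in column 3, which forces R4C3 = 3.
Cage l is given, which forces R4C4 = 2.
Row 4 now contains 1; hence R4C5 = 4.
Column 4 now contains 3, which forces R5C4 = 5.
Row 5 now contains 5; hence R5C5 = 3.
The 3 cells of cage c must have sum 9, which forces R1C1 = 3.
5 is placed in column 4, which forces R1C4 = 1.
Cage k's pair has difference 4, which forces R1C5 = 5.
Column 5 now contains 2; hence R2C5 = 1.
Row 4 already has 4; hence R4C1 = 5.
Row 5 now contains 5; hence R5C1 = 4.
Row 5 already has 4; hence R5C2 = 2.
Row 5 now contains 2, which forces R5C3 = 1.
5 is placed in row 1, leaving R1C2 = 4.
Row 1 now contains 1, which forces R1C3 = 2.
5 is placed in column 1, leaving R2C1 = 2.
Column 2 already has 2; hence R2C2 = 5.
Completed grid: 3 4 2 1 5 / 2 5 4 3 1 / 1 3 5 4 2 / 5 1 3 2 4 / 4 2 1 5 3.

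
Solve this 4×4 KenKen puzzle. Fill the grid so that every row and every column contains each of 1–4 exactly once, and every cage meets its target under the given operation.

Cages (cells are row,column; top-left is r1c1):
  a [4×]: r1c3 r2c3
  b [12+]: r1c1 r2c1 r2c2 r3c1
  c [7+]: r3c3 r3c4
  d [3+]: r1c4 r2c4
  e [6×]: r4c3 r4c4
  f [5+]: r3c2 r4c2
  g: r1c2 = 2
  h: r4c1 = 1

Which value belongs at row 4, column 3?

Cage g is a single given cell; hence r1c2 = 2.
Row 1 already has 2, which forces r1c4 = 1.
Column 4 already has 1, so r2c4 = 2.
H is a freebie, so r4c1 = 1.
2 is placed in column 4; hence r4c4 = 3.
The 4 cells of cage b must have sum 12, so r1c1 = 3.
1 is placed in row 1; hence r1c3 = 4.
Cage b has sum 12, which forces r2c1 = 4.
The 4 cells of cage b must have sum 12, leaving r2c2 = 3.
Cage a needs two cells with product 4; hence r2c3 = 1.
Cage b needs sum 12; hence r3c1 = 2.
Cage f's pair has sum 5; hence r3c2 = 1.
Cage c needs two cells with sum 7, which forces r3c3 = 3.
3 is placed in column 4, which forces r3c4 = 4.
Row 4 already has 3, leaving r4c2 = 4.
Row 4 already has 3, leaving r4c3 = 2.
The full grid is 3 2 4 1 / 4 3 1 2 / 2 1 3 4 / 1 4 2 3.

2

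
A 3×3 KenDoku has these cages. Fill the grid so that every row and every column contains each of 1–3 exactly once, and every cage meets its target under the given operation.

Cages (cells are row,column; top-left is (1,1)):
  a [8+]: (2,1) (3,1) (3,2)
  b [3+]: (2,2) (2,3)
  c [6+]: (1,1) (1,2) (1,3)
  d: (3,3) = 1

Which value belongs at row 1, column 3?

Cage a needs sum 8, which forces (2,1) = 3.
Cage a needs sum 8; hence (3,1) = 2.
Cage a needs sum 8; hence (3,2) = 3.
Cage d is a single given cell, so (3,3) = 1.
Column 1 now contains 2, leaving (1,1) = 1.
Cage c needs sum 6, so (1,2) = 2.
Cage c has sum 6, so (1,3) = 3.
Cage b needs two cells with sum 3, so (2,2) = 1.
Column 3 now contains 1, which forces (2,3) = 2.
The full grid is 1 2 3 / 3 1 2 / 2 3 1.

3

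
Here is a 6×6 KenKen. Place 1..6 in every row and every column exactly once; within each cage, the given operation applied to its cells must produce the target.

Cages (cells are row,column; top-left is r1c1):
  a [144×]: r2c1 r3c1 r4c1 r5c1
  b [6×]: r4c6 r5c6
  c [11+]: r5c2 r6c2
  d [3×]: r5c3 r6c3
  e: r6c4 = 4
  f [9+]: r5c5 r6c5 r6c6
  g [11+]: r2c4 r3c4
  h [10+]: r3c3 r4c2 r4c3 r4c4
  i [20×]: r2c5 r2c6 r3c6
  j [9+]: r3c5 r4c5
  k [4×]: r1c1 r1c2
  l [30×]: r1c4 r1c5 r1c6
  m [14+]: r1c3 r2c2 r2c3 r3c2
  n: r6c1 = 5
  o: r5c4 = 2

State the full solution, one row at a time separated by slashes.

1 4 6 3 5 2 / 2 3 4 6 1 5 / 3 1 2 5 6 4 / 4 2 5 1 3 6 / 6 5 3 2 4 1 / 5 6 1 4 2 3

Cage o is given; hence r5c4 = 2.
Cage n is given; hence r6c1 = 5.
Row 6 now contains 5, so r6c2 = 6.
Cage e is given, which forces r6c4 = 4.
Column 2 now contains 6, leaving r5c2 = 5.
The only place for 1 in column 1 is r1c1.
1 is placed in row 1, which forces r1c2 = 4.
In row 1, 6 can only go at r1c3, so r1c3 = 6.
In column 4, 1 can only go at r4c4, so r4c4 = 1.
The only place for 3 in column 4 is r1c4.
The only place for 6 in column 6 is r4c6.
Cage b needs two cells with product 6; hence r5c6 = 1.
Row 5 already has 1, so r5c3 = 3.
Cage d needs two cells with product 3, so r6c3 = 1.
Cage f has sum 9, which forces r5c5 = 4.
Cage j needs two cells with sum 9, leaving r3c5 = 6.
Cage j needs two cells with sum 9, so r4c5 = 3.
4 is placed in row 5, so r5c1 = 6.
3 is placed in column 5, leaving r6c5 = 2.
Row 6 now contains 2, leaving r6c6 = 3.
Column 5 now contains 2, so r1c5 = 5.
Cage l needs product 30; hence r1c6 = 2.
Cage g's pair has sum 11, so r2c4 = 6.
Column 5 now contains 2; hence r2c5 = 1.
Cage h needs sum 10; hence r3c3 = 2.
Row 3 now contains 6, leaving r3c4 = 5.
5 is placed in row 3, leaving r3c6 = 4.
3 is placed in row 4, which forces r4c2 = 2.
Cage h needs sum 10; hence r4c3 = 5.
Cage a needs product 144, so r2c1 = 2.
Column 2 already has 2, so r2c2 = 3.
5 is placed in column 3; hence r2c3 = 4.
Column 6 now contains 4, which forces r2c6 = 5.
Row 3 already has 4, so r3c1 = 3.
Cage m has sum 14; hence r3c2 = 1.
Row 4 already has 2; hence r4c1 = 4.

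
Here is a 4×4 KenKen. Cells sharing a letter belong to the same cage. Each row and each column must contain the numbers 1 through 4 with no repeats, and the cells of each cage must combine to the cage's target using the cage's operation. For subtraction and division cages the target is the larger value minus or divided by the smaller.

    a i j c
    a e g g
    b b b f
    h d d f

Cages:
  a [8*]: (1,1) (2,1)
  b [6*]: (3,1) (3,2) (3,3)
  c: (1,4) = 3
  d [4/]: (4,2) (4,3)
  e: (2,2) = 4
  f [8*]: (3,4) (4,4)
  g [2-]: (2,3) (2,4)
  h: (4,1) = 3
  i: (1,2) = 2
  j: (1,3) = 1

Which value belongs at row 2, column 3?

3

Cage i is given, leaving (1,2) = 2.
J is a freebie, so (1,3) = 1.
Cage c is a single given cell, so (1,4) = 3.
E is a freebie, so (2,2) = 4.
Cage h is given; hence (4,1) = 3.
Column 2 now contains 4, so (4,2) = 1.
Column 3 now contains 1, so (4,3) = 4.
Row 4 already has 4, which forces (4,4) = 2.
Row 1 now contains 2; hence (1,1) = 4.
Row 2 now contains 4, so (2,1) = 2.
The two cells of cage g must have difference 2, so (2,3) = 3.
Column 4 now contains 2; hence (2,4) = 1.
The 3 cells of cage b must have product 6; hence (3,1) = 1.
Column 2 now contains 1, so (3,2) = 3.
Cage b has product 6, which forces (3,3) = 2.
Column 4 now contains 2, which forces (3,4) = 4.
Completed grid: 4 2 1 3 / 2 4 3 1 / 1 3 2 4 / 3 1 4 2.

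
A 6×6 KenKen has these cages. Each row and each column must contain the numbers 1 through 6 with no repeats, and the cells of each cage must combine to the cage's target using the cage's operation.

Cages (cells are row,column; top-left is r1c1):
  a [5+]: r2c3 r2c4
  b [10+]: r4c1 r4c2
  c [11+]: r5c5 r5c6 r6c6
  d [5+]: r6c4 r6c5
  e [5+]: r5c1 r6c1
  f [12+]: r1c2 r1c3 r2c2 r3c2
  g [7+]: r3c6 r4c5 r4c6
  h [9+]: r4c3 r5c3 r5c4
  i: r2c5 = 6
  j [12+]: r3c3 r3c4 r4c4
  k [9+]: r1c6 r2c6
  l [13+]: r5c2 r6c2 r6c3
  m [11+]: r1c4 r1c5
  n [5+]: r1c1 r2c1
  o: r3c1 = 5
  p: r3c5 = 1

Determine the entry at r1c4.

6

Cage i is a single given cell, which forces r2c5 = 6.
O is a freebie; hence r3c1 = 5.
Cage p is given, so r3c5 = 1.
Cage m's pair has sum 11; hence r1c4 = 6.
Column 5 now contains 6; hence r1c5 = 5.
Row 1 now contains 5; hence r1c6 = 4.
Cage k needs two cells with sum 9; hence r2c6 = 5.
In column 1, 6 can only go at r4c1, so r4c1 = 6.
Row 4 now contains 6, so r4c2 = 4.
Cage f has sum 12, leaving r3c2 = 6.
The 3 cells of cage j must have sum 12, which forces r4c4 = 5.
In row 3, 2 can only go at r3c6, so r3c6 = 2.
Cage g has sum 7; hence r4c5 = 2.
The 3 cells of cage g must have sum 7, so r4c6 = 3.
Column 5 now contains 2, leaving r5c5 = 4.
Column 5 now contains 4, so r6c5 = 3.
3 is placed in row 4, which forces r4c3 = 1.
Cage l needs sum 13, which forces r6c3 = 6.
Cage d's pair has sum 5, leaving r6c4 = 2.
6 is placed in row 6, which forces r6c6 = 1.
Cage e's pair has sum 5; hence r5c1 = 1.
The 3 cells of cage l must have sum 13, so r5c2 = 2.
Column 3 now contains 6; hence r5c3 = 5.
2 is placed in column 4, which forces r5c4 = 3.
Column 6 already has 1; hence r5c6 = 6.
Row 6 already has 2, so r6c1 = 4.
Row 6 already has 2, so r6c2 = 5.
The 4 cells of cage f must have sum 12, which forces r1c3 = 2.
Cage a's pair has sum 5; hence r2c3 = 4.
Column 4 already has 3, which forces r2c4 = 1.
Cage j needs sum 12, leaving r3c3 = 3.
Column 4 already has 3, which forces r3c4 = 4.
Row 1 already has 2; hence r1c1 = 3.
Cage f needs sum 12, which forces r1c2 = 1.
The two cells of cage n must have sum 5, so r2c1 = 2.
1 is placed in row 2, so r2c2 = 3.
Filled in: 3 1 2 6 5 4 / 2 3 4 1 6 5 / 5 6 3 4 1 2 / 6 4 1 5 2 3 / 1 2 5 3 4 6 / 4 5 6 2 3 1.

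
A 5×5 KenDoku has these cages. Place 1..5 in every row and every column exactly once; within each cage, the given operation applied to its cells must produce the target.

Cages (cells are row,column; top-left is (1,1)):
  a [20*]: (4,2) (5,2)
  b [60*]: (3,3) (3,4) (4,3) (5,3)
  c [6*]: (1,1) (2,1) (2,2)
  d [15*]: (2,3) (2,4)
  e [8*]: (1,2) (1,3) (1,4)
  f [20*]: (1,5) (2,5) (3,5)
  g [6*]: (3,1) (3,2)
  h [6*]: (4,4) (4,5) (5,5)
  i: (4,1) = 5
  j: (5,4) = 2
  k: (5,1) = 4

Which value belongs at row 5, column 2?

I is a freebie, which forces (4,1) = 5.
Row 4 now contains 5, leaving (4,2) = 4.
Cage k is given, so (5,1) = 4.
Column 2 now contains 4, so (5,2) = 5.
Cage j is given, which forces (5,4) = 2.
Cage h has product 6; hence (4,5) = 2.
Row 1 needs a 3, and only (1,1) is open for it.
3 is placed in column 1, leaving (3,1) = 2.
Cage g needs two cells with product 6, so (3,2) = 3.
Column 1 already has 2, which forces (2,1) = 1.
The 3 cells of cage c must have product 6, so (2,2) = 2.
2 is placed in column 2, so (1,2) = 1.
Cage e has product 8, leaving (1,3) = 2.
The 3 cells of cage e must have product 8, so (1,4) = 4.
Row 1 now contains 4; hence (1,5) = 5.
Column 5 already has 5, so (2,5) = 4.
Column 4 now contains 4, which forces (3,4) = 5.
Column 5 now contains 4, leaving (3,5) = 1.
Column 5 now contains 1, so (5,5) = 3.
Cage d's pair has product 15, so (2,3) = 5.
5 is placed in column 4, leaving (2,4) = 3.
Row 3 now contains 5, which forces (3,3) = 4.
Cage b needs product 60; hence (4,3) = 3.
The 3 cells of cage h must have product 6, leaving (4,4) = 1.
Row 5 now contains 3, which forces (5,3) = 1.
Filled in: 3 1 2 4 5 / 1 2 5 3 4 / 2 3 4 5 1 / 5 4 3 1 2 / 4 5 1 2 3.

5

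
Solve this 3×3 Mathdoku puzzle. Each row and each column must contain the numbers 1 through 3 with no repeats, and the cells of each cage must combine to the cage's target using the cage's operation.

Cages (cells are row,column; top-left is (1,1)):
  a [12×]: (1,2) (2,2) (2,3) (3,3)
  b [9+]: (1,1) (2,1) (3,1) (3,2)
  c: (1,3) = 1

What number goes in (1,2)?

2

C is a freebie, leaving (1,3) = 1.
Cage b has sum 9; hence (3,2) = 3.
Row 3 already has 3, which forces (3,3) = 2.
Column 2 now contains 3, which forces (1,2) = 2.
The 4 cells of cage a must have product 12, leaving (2,2) = 1.
Column 3 already has 2, so (2,3) = 3.
Row 3 already has 2, so (3,1) = 1.
2 is placed in row 1, so (1,1) = 3.
Row 2 now contains 3; hence (2,1) = 2.
Filled in: 3 2 1 / 2 1 3 / 1 3 2.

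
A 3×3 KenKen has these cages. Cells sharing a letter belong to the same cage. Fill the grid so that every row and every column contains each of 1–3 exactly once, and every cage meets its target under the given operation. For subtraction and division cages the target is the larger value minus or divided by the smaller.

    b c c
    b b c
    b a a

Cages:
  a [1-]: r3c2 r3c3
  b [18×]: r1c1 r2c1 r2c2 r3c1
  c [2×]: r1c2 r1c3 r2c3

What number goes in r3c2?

2

Cage c has product 2, leaving r1c2 = 1.
The 3 cells of cage c must have product 2, so r1c3 = 2.
Cage b needs product 18, leaving r2c2 = 3.
The 3 cells of cage c must have product 2, leaving r2c3 = 1.
Column 2 already has 3, leaving r3c2 = 2.
Column 3 already has 1, which forces r3c3 = 3.
2 is placed in row 1, so r1c1 = 3.
1 is placed in row 2; hence r2c1 = 2.
Row 3 already has 3, so r3c1 = 1.
The full grid is 3 1 2 / 2 3 1 / 1 2 3.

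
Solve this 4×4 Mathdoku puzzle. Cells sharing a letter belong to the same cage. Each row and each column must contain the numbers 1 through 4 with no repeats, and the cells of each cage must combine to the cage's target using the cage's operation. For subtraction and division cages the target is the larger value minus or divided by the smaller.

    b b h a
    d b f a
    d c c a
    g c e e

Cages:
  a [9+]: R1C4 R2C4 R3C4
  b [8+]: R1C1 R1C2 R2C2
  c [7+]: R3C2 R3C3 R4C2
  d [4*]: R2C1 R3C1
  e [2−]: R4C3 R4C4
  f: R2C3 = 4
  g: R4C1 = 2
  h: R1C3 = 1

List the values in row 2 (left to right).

H is a freebie, leaving R1C3 = 1.
Cage f is a single given cell, leaving R2C3 = 4.
Cage g is a single given cell, leaving R4C1 = 2.
Row 4 already has 2, leaving R4C3 = 3.
4 is placed in row 2, which forces R2C1 = 1.
Row 2 now contains 1, leaving R2C2 = 3.
Row 2 already has 3, leaving R2C4 = 2.
Cage d's pair has product 4, leaving R3C1 = 4.
Row 3 now contains 4; hence R3C2 = 1.
Column 3 now contains 3, which forces R3C3 = 2.
Row 3 now contains 4, so R3C4 = 3.
1 is placed in column 2; hence R4C2 = 4.
Cage e needs two cells with difference 2, which forces R4C4 = 1.
4 is placed in column 1, which forces R1C1 = 3.
Column 2 already has 4, leaving R1C2 = 2.
3 is placed in column 4, which forces R1C4 = 4.
The full grid is 3 2 1 4 / 1 3 4 2 / 4 1 2 3 / 2 4 3 1.

1 3 4 2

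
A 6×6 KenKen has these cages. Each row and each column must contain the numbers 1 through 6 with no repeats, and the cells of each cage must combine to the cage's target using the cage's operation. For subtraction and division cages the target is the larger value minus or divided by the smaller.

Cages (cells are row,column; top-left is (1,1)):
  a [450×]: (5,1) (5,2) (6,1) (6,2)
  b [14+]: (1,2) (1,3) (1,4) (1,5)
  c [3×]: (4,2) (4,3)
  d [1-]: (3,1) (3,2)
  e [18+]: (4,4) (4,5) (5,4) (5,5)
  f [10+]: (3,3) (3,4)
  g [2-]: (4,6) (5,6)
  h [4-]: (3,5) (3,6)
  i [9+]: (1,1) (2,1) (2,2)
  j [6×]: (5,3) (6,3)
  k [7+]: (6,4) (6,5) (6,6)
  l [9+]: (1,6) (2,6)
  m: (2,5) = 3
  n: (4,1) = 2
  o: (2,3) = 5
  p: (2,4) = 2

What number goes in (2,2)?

4

Cage o is given, so (2,3) = 5.
P is a freebie; hence (2,4) = 2.
M is a freebie; hence (2,5) = 3.
Cage n is given, leaving (4,1) = 2.
The 3 cells of cage i must have sum 9, which forces (1,1) = 4.
The 3 cells of cage i must have sum 9, so (2,1) = 1.
Cage i needs sum 9, which forces (2,2) = 4.
Row 2 now contains 4, so (2,6) = 6.
Cage l's pair has sum 9, which forces (1,6) = 3.
Cage g's pair has difference 2, leaving (4,6) = 4.
Cage g needs two cells with difference 2, so (5,6) = 2.
Column 6 now contains 2, leaving (6,6) = 1.
Cage h's pair has difference 4, leaving (3,5) = 1.
Column 6 now contains 1, which forces (3,6) = 5.
1 is placed in row 6, which forces (6,4) = 4.
The 3 cells of cage k must have sum 7, leaving (6,5) = 2.
Cage d needs two cells with difference 1; hence (3,1) = 3.
Cage d needs two cells with difference 1, which forces (3,2) = 2.
Cage f needs two cells with sum 10, which forces (3,3) = 4.
Column 4 already has 4, so (3,4) = 6.
Cage j's pair has product 6, which forces (5,3) = 1.
Row 6 already has 2, so (6,3) = 6.
Column 3 already has 6, which forces (1,3) = 2.
Cage c's pair has product 3; hence (4,2) = 1.
1 is placed in column 3, which forces (4,3) = 3.
Row 4 now contains 3, which forces (4,4) = 5.
Cage e has sum 18, which forces (4,5) = 6.
Cage a has product 450, which forces (5,1) = 6.
Cage a has product 450, leaving (5,2) = 5.
5 is placed in column 4; hence (5,4) = 3.
Cage e has sum 18; hence (5,5) = 4.
Row 6 now contains 6, which forces (6,1) = 5.
Cage a has product 450, so (6,2) = 3.
5 is placed in column 2; hence (1,2) = 6.
5 is placed in column 4, leaving (1,4) = 1.
Column 5 now contains 6; hence (1,5) = 5.
Completed grid: 4 6 2 1 5 3 / 1 4 5 2 3 6 / 3 2 4 6 1 5 / 2 1 3 5 6 4 / 6 5 1 3 4 2 / 5 3 6 4 2 1.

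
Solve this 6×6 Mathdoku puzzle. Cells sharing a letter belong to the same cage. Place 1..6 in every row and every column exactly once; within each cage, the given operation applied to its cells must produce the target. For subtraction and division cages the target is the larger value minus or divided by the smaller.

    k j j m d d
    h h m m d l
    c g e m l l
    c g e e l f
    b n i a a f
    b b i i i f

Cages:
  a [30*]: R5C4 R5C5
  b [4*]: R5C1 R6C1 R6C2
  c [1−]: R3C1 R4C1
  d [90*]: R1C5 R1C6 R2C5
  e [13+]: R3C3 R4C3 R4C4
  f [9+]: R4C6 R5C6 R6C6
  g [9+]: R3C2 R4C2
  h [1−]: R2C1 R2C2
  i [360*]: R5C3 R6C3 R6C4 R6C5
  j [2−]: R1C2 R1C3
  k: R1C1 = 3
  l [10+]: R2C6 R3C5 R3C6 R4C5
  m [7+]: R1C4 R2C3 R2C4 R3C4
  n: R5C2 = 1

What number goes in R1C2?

Cage k is a single given cell, so R1C1 = 3.
The 4 cells of cage m must have sum 7, so R2C3 = 1.
N is a freebie; hence R5C2 = 1.
Column 2 already has 1; hence R6C2 = 2.
Cage d has product 90, which forces R2C5 = 3.
1 is placed in row 5, so R5C1 = 2.
Cage b has product 4; hence R6C1 = 1.
The 4 cells of cage m must have sum 7, leaving R1C4 = 1.
Row 2 now contains 3, which forces R2C4 = 2.
Cage m has sum 7; hence R3C4 = 3.
In row 1, 2 can only go at R1C3, so R1C3 = 2.
Cage j needs two cells with difference 2; hence R1C2 = 4.
Cage g's pair has sum 9, so R3C2 = 6.
Cage g needs two cells with sum 9, so R4C2 = 3.
Row 4 now contains 3; hence R4C3 = 5.
Column 2 now contains 6, which forces R2C2 = 5.
The two cells of cage c must have difference 1, leaving R3C1 = 5.
Column 3 now contains 5, which forces R3C3 = 4.
Cage e needs sum 13; hence R4C4 = 4.
The 4 cells of cage l must have sum 10; hence R2C6 = 6.
Cage l needs sum 10, so R3C5 = 2.
Cage l needs sum 10, which forces R3C6 = 1.
Row 4 already has 4, which forces R4C1 = 6.
The 4 cells of cage l must have sum 10, so R4C5 = 1.
Column 6 now contains 1, leaving R4C6 = 2.
Cage i needs product 360; hence R6C4 = 5.
Cage i needs product 360, leaving R6C5 = 4.
Row 6 already has 4, leaving R6C6 = 3.
The 3 cells of cage d must have product 90, so R1C5 = 6.
Column 6 now contains 6; hence R1C6 = 5.
Row 2 already has 6; hence R2C1 = 4.
Cage i needs product 360, which forces R5C3 = 3.
5 is placed in column 4; hence R5C4 = 6.
Cage a's pair has product 30, so R5C5 = 5.
The 3 cells of cage f must have sum 9, which forces R5C6 = 4.
Row 6 already has 3; hence R6C3 = 6.
Completed grid: 3 4 2 1 6 5 / 4 5 1 2 3 6 / 5 6 4 3 2 1 / 6 3 5 4 1 2 / 2 1 3 6 5 4 / 1 2 6 5 4 3.

4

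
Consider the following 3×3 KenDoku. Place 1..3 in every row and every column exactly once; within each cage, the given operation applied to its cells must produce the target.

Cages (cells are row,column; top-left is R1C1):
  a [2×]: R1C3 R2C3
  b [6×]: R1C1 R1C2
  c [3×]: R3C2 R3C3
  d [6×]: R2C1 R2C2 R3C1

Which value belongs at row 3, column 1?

2

In row 1, 1 can only go at R1C3, so R1C3 = 1.
Column 3 now contains 1, which forces R2C3 = 2.
Cage c needs two cells with product 3, so R3C2 = 1.
Column 3 now contains 1, which forces R3C3 = 3.
The 3 cells of cage d must have product 6, which forces R2C1 = 1.
1 is placed in column 2, so R2C2 = 3.
Row 3 now contains 3, which forces R3C1 = 2.
Column 1 already has 2; hence R1C1 = 3.
Column 2 now contains 3, leaving R1C2 = 2.
Completed grid: 3 2 1 / 1 3 2 / 2 1 3.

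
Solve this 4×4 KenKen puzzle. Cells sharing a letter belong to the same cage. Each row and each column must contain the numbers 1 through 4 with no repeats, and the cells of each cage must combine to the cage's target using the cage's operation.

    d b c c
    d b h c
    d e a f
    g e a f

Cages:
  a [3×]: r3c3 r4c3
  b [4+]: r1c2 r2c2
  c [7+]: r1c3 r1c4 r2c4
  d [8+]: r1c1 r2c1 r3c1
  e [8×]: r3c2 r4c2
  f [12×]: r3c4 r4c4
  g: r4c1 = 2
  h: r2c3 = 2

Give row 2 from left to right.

4 3 2 1

Cage h is given, leaving r2c3 = 2.
G is a freebie; hence r4c1 = 2.
Row 4 now contains 2, leaving r4c2 = 4.
4 is placed in row 4, leaving r4c4 = 3.
Cage c has sum 7, which forces r1c4 = 2.
Column 2 already has 4, which forces r3c2 = 2.
Cage a's pair has product 3, leaving r3c3 = 3.
3 is placed in column 4, so r3c4 = 4.
Row 4 now contains 3, so r4c3 = 1.
Column 3 already has 1, which forces r1c3 = 4.
Column 4 already has 4, so r2c4 = 1.
4 is placed in row 3; hence r3c1 = 1.
Row 1 already has 4; hence r1c1 = 3.
The two cells of cage b must have sum 4; hence r1c2 = 1.
Cage d has sum 8, so r2c1 = 4.
1 is placed in row 2, leaving r2c2 = 3.
The full grid is 3 1 4 2 / 4 3 2 1 / 1 2 3 4 / 2 4 1 3.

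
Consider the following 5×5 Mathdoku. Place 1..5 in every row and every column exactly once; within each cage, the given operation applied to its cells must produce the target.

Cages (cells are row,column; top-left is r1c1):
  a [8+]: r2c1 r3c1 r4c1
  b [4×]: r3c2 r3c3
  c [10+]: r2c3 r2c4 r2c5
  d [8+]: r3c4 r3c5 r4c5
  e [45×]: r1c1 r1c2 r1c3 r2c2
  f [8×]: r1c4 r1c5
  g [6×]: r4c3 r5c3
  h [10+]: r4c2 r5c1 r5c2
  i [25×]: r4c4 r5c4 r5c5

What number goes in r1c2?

5

Cage e has product 45, so r2c2 = 3.
Cage i has product 25, leaving r4c4 = 5.
Cage i needs product 25; hence r5c4 = 1.
Cage i has product 25, leaving r5c5 = 5.
Cage c needs sum 10, so r2c3 = 5.
Cage c needs sum 10, leaving r2c4 = 4.
Cage c needs sum 10, leaving r2c5 = 1.
Cage h needs sum 10, so r4c2 = 4.
Cage h needs sum 10, which forces r5c1 = 4.
Cage h has sum 10, so r5c2 = 2.
Row 5 now contains 2, which forces r5c3 = 3.
The 4 cells of cage e must have product 45; hence r1c1 = 3.
Cage e needs product 45; hence r1c2 = 5.
Column 3 now contains 3, which forces r1c3 = 1.
Column 4 already has 4, which forces r1c4 = 2.
Cage f's pair has product 8, leaving r1c5 = 4.
1 is placed in row 2, so r2c1 = 2.
Cage a has sum 8, leaving r3c1 = 5.
Column 2 already has 4, leaving r3c2 = 1.
The two cells of cage b must have product 4, leaving r3c3 = 4.
Column 4 already has 2, which forces r3c4 = 3.
Column 5 already has 4, so r3c5 = 2.
The 3 cells of cage a must have sum 8; hence r4c1 = 1.
Column 3 now contains 3, which forces r4c3 = 2.
Column 5 now contains 2, leaving r4c5 = 3.
Filled in: 3 5 1 2 4 / 2 3 5 4 1 / 5 1 4 3 2 / 1 4 2 5 3 / 4 2 3 1 5.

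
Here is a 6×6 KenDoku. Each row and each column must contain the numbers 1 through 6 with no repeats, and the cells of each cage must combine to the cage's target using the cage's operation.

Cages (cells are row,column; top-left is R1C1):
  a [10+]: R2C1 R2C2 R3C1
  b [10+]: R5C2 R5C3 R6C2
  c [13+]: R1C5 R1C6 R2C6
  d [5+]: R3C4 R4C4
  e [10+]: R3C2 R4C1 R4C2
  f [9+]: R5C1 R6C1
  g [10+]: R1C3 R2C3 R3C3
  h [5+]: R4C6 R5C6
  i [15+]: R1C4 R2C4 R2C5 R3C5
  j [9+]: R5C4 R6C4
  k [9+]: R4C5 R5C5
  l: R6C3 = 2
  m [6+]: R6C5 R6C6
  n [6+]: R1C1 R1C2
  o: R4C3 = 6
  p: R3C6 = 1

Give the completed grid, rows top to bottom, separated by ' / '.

Cage p is given, which forces R3C6 = 1.
Cage o is given, which forces R4C3 = 6.
Cage l is a single given cell; hence R6C3 = 2.
Cage m needs two cells with sum 6, leaving R6C5 = 1.
Cage m needs two cells with sum 6, which forces R6C6 = 5.
Column 3 needs a 3, and only R5C3 is open for it.
The two cells of cage h must have sum 5, which forces R4C6 = 3.
Row 5 already has 3; hence R5C6 = 2.
The 3 cells of cage c must have sum 13, which forces R1C5 = 3.
In row 5, 1 can only go at R5C2, so R5C2 = 1.
The 3 cells of cage b must have sum 10, so R6C2 = 6.
Row 5 needs a 4, and only R5C5 is open for it.
Column 5 now contains 4; hence R4C5 = 5.
In column 2, 3 can only go at R2C2, so R2C2 = 3.
The pair R3C2/R3C3 in row 3 holds {4, 5}, leaving R3C4 = 3.
The two cells of cage d must have sum 5, so R4C4 = 2.
Column 4 now contains 3, so R6C4 = 4.
The 3 cells of cage e must have sum 10, leaving R3C2 = 5.
Row 3 already has 5, so R3C3 = 4.
Cage e has sum 10, which forces R4C1 = 1.
Row 4 now contains 2, which forces R4C2 = 4.
Cage f needs two cells with sum 9, so R5C1 = 6.
Cage j's pair has sum 9, which forces R5C4 = 5.
4 is placed in row 6; hence R6C1 = 3.
Cage n needs two cells with sum 6, leaving R1C1 = 4.
4 is placed in column 2, so R1C2 = 2.
Row 1 now contains 4; hence R1C6 = 6.
Column 1 now contains 1, which forces R2C1 = 5.
Row 2 now contains 5, so R2C3 = 1.
Row 2 already has 1; hence R2C4 = 6.
Row 2 now contains 6; hence R2C5 = 2.
Column 6 now contains 6, leaving R2C6 = 4.
Column 1 now contains 6, leaving R3C1 = 2.
Column 5 now contains 2, so R3C5 = 6.
1 is placed in column 3, which forces R1C3 = 5.
Row 1 now contains 6, which forces R1C4 = 1.

4 2 5 1 3 6 / 5 3 1 6 2 4 / 2 5 4 3 6 1 / 1 4 6 2 5 3 / 6 1 3 5 4 2 / 3 6 2 4 1 5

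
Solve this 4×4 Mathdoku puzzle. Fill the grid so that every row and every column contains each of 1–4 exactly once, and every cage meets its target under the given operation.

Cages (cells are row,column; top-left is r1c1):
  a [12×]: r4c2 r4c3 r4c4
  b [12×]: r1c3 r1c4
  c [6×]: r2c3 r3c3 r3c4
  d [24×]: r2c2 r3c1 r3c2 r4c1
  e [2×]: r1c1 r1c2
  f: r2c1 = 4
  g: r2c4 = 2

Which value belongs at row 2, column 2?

Cage f is given, so r2c1 = 4.
Cage g is a single given cell, so r2c4 = 2.
Cage d has product 24; hence r3c2 = 4.
Cage c has product 6, which forces r3c3 = 2.
Cage d has product 24, so r4c1 = 2.
Column 1 already has 2, so r1c1 = 1.
Cage e's pair has product 2, so r1c2 = 2.
Column 1 now contains 1, so r3c1 = 3.
Row 3 now contains 3; hence r3c4 = 1.
The 4 cells of cage d must have product 24, so r2c2 = 1.
The 3 cells of cage c must have product 6, so r2c3 = 3.
Column 2 already has 1, which forces r4c2 = 3.
Row 4 now contains 3, so r4c4 = 4.
Column 3 now contains 3; hence r1c3 = 4.
Column 4 already has 4, which forces r1c4 = 3.
Row 4 now contains 4, so r4c3 = 1.
Filled in: 1 2 4 3 / 4 1 3 2 / 3 4 2 1 / 2 3 1 4.

1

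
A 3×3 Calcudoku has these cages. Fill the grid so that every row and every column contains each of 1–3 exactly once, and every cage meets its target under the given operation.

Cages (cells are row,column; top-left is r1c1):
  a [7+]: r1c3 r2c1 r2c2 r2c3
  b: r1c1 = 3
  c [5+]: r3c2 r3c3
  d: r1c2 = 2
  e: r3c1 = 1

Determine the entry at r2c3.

3

Cage b is a single given cell, leaving r1c1 = 3.
D is a freebie, which forces r1c2 = 2.
The 4 cells of cage a must have sum 7, which forces r1c3 = 1.
Cage e is given, leaving r3c1 = 1.
Column 2 now contains 2, leaving r3c2 = 3.
Row 3 now contains 3, leaving r3c3 = 2.
Column 1 already has 1, leaving r2c1 = 2.
Column 2 already has 3; hence r2c2 = 1.
Column 3 already has 2, so r2c3 = 3.
Filled in: 3 2 1 / 2 1 3 / 1 3 2.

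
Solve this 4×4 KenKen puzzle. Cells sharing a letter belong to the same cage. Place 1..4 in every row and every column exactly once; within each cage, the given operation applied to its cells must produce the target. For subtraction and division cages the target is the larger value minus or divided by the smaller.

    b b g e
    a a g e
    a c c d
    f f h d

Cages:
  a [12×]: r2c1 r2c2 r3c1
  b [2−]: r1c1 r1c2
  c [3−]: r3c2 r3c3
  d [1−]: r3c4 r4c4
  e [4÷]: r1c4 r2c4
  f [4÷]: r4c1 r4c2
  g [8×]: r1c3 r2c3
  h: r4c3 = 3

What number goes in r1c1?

1

H is a freebie, which forces r4c3 = 3.
Row 4 needs a 2, and only r4c4 is open for it.
Row 3 needs a 2, and only r3c1 is open for it.
The 3 cells of cage a must have product 12, leaving r2c1 = 3.
The 3 cells of cage a must have product 12, leaving r2c2 = 2.
Row 2 already has 2; hence r2c3 = 4.
Row 2 already has 4, leaving r2c4 = 1.
Column 3 now contains 4, so r3c3 = 1.
1 is placed in column 4, so r3c4 = 3.
Cage b needs two cells with difference 2, which forces r1c1 = 1.
Cage b's pair has difference 2, so r1c2 = 3.
Column 3 now contains 4, leaving r1c3 = 2.
1 is placed in column 4, so r1c4 = 4.
Row 3 already has 1, so r3c2 = 4.
Column 1 already has 1, so r4c1 = 4.
4 is placed in column 2, so r4c2 = 1.
Completed grid: 1 3 2 4 / 3 2 4 1 / 2 4 1 3 / 4 1 3 2.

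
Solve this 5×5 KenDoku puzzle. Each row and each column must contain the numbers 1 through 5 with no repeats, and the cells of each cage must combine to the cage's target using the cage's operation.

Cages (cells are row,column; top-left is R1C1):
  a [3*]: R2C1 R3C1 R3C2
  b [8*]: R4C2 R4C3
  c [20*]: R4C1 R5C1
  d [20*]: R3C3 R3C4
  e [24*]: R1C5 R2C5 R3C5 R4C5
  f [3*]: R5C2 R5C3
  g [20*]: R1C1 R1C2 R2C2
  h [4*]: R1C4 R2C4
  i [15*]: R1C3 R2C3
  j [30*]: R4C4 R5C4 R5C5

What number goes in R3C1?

3

Cage a has product 3, which forces R2C1 = 1.
1 is placed in row 2; hence R2C4 = 4.
The 3 cells of cage a must have product 3, leaving R3C1 = 3.
The 3 cells of cage a must have product 3, which forces R3C2 = 1.
4 is placed in column 4, leaving R3C4 = 5.
Column 2 now contains 1; hence R5C2 = 3.
Row 5 already has 3; hence R5C3 = 1.
Row 5 already has 3, so R5C4 = 2.
Row 5 already has 2, so R5C5 = 5.
Cage g needs product 20; hence R1C1 = 2.
Cage g needs product 20, leaving R1C2 = 5.
5 is placed in row 1, leaving R1C3 = 3.
4 is placed in column 4; hence R1C4 = 1.
Row 1 already has 1, which forces R1C5 = 4.
The 3 cells of cage g must have product 20, which forces R2C2 = 2.
Column 3 now contains 3, which forces R2C3 = 5.
Row 2 already has 2, leaving R2C5 = 3.
Row 3 already has 5, leaving R3C3 = 4.
4 is placed in column 5, which forces R3C5 = 2.
Cage c's pair has product 20, so R4C1 = 5.
Column 2 now contains 2, leaving R4C2 = 4.
Column 3 now contains 4, which forces R4C3 = 2.
Column 4 already has 2, so R4C4 = 3.
Column 5 already has 2, which forces R4C5 = 1.
5 is placed in row 5, which forces R5C1 = 4.
Completed grid: 2 5 3 1 4 / 1 2 5 4 3 / 3 1 4 5 2 / 5 4 2 3 1 / 4 3 1 2 5.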